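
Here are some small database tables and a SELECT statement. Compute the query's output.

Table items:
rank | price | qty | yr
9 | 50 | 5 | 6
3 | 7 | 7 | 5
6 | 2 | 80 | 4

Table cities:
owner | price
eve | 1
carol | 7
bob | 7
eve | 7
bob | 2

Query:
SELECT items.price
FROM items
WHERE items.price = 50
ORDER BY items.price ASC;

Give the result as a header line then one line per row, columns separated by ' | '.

== RESULT ==
items.price
50

Derivation:
After WHERE (1 rows):
items.rank | items.price | items.qty | items.yr
9 | 50 | 5 | 6
After SELECT (1 rows):
items.price
50
After ORDER BY (1 rows):
items.price
50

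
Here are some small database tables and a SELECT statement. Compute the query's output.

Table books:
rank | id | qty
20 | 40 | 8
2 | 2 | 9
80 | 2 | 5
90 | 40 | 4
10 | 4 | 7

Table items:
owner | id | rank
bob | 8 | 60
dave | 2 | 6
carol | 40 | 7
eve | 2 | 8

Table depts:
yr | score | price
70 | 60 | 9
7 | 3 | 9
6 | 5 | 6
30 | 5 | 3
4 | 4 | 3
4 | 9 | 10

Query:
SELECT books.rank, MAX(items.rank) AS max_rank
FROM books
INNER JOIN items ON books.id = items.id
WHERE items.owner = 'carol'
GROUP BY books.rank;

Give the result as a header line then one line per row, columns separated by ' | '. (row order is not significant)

After JOIN items (6 rows):
books.rank | books.id | books.qty | items.owner | items.id | items.rank
20 | 40 | 8 | carol | 40 | 7
2 | 2 | 9 | dave | 2 | 6
2 | 2 | 9 | eve | 2 | 8
80 | 2 | 5 | dave | 2 | 6
80 | 2 | 5 | eve | 2 | 8
90 | 40 | 4 | carol | 40 | 7
After WHERE (2 rows):
books.rank | books.id | books.qty | items.owner | items.id | items.rank
20 | 40 | 8 | carol | 40 | 7
90 | 40 | 4 | carol | 40 | 7
After GROUP BY (2 rows):
books.rank | max_rank
20 | 7
90 | 7

== RESULT ==
books.rank | max_rank
20 | 7
90 | 7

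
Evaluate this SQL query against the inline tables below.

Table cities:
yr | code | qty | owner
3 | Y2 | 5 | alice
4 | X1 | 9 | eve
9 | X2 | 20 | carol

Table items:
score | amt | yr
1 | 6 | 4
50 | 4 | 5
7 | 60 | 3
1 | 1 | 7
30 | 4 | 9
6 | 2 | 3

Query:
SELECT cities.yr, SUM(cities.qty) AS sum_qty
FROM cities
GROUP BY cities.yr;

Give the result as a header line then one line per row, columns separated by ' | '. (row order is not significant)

After GROUP BY (3 rows):
cities.yr | sum_qty
3 | 5
4 | 9
9 | 20

== RESULT ==
cities.yr | sum_qty
3 | 5
4 | 9
9 | 20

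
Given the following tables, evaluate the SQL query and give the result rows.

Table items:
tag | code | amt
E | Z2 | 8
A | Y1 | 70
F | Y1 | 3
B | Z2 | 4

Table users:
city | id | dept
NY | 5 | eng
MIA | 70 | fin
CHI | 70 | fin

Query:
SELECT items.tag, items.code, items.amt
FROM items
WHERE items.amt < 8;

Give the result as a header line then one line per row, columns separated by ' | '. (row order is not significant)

== RESULT ==
items.tag | items.code | items.amt
F | Y1 | 3
B | Z2 | 4

Derivation:
After WHERE (2 rows):
items.tag | items.code | items.amt
F | Y1 | 3
B | Z2 | 4
After SELECT (2 rows):
items.tag | items.code | items.amt
F | Y1 | 3
B | Z2 | 4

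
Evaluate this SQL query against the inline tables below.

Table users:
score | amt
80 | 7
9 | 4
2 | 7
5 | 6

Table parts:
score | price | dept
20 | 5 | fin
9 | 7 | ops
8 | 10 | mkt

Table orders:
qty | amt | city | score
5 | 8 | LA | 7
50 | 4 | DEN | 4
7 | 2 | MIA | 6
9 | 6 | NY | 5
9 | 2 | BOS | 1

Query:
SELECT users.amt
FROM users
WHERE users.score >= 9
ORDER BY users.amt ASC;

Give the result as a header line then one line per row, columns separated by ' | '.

After WHERE (2 rows):
users.score | users.amt
80 | 7
9 | 4
After SELECT (2 rows):
users.amt
7
4
After ORDER BY (2 rows):
users.amt
4
7

== RESULT ==
users.amt
4
7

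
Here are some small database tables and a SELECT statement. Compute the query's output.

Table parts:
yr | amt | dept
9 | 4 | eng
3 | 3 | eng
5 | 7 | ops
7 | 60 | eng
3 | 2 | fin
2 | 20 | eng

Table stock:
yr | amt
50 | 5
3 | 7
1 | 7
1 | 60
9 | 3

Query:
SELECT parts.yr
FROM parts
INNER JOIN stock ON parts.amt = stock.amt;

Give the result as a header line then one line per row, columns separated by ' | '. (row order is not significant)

== RESULT ==
parts.yr
3
5
5
7

Derivation:
After JOIN stock (4 rows):
parts.yr | parts.amt | parts.dept | stock.yr | stock.amt
3 | 3 | eng | 9 | 3
5 | 7 | ops | 3 | 7
5 | 7 | ops | 1 | 7
7 | 60 | eng | 1 | 60
After SELECT (4 rows):
parts.yr
3
5
5
7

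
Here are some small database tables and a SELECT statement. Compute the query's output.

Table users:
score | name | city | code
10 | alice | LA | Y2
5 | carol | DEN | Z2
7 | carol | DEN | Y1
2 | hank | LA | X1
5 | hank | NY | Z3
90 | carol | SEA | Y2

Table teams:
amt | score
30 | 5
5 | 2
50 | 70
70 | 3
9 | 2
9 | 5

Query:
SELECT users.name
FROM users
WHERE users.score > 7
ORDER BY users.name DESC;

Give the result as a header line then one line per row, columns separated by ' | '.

After WHERE (2 rows):
users.score | users.name | users.city | users.code
10 | alice | LA | Y2
90 | carol | SEA | Y2
After SELECT (2 rows):
users.name
alice
carol
After ORDER BY (2 rows):
users.name
carol
alice

== RESULT ==
users.name
carol
alice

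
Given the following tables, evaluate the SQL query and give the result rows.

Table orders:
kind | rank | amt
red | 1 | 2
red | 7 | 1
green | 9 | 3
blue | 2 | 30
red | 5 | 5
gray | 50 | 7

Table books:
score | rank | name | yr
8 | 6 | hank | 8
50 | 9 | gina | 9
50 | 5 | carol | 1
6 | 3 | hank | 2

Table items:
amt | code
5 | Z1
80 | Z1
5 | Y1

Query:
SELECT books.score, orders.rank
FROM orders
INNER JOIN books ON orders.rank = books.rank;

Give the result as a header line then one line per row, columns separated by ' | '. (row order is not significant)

== RESULT ==
books.score | orders.rank
50 | 9
50 | 5

Derivation:
After JOIN books (2 rows):
orders.kind | orders.rank | orders.amt | books.score | books.rank | books.name | books.yr
green | 9 | 3 | 50 | 9 | gina | 9
red | 5 | 5 | 50 | 5 | carol | 1
After SELECT (2 rows):
books.score | orders.rank
50 | 9
50 | 5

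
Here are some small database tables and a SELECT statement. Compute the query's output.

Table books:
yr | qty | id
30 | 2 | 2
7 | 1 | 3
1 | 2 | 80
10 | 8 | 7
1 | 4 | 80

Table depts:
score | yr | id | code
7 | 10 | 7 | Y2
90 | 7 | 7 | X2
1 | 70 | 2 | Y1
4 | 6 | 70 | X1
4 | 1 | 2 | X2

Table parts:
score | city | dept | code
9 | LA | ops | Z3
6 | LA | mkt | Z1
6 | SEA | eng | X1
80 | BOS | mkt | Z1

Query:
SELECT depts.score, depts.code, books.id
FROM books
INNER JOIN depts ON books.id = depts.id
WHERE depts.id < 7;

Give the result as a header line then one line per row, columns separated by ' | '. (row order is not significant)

After JOIN depts (4 rows):
books.yr | books.qty | books.id | depts.score | depts.yr | depts.id | depts.code
30 | 2 | 2 | 1 | 70 | 2 | Y1
30 | 2 | 2 | 4 | 1 | 2 | X2
10 | 8 | 7 | 7 | 10 | 7 | Y2
10 | 8 | 7 | 90 | 7 | 7 | X2
After WHERE (2 rows):
books.yr | books.qty | books.id | depts.score | depts.yr | depts.id | depts.code
30 | 2 | 2 | 1 | 70 | 2 | Y1
30 | 2 | 2 | 4 | 1 | 2 | X2
After SELECT (2 rows):
depts.score | depts.code | books.id
1 | Y1 | 2
4 | X2 | 2

== RESULT ==
depts.score | depts.code | books.id
1 | Y1 | 2
4 | X2 | 2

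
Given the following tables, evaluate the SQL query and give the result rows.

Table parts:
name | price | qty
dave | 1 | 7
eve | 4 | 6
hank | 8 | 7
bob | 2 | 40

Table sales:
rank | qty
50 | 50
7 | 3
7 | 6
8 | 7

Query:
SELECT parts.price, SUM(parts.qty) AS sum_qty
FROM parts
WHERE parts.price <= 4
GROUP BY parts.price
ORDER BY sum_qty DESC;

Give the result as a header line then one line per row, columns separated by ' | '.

After WHERE (3 rows):
parts.name | parts.price | parts.qty
dave | 1 | 7
eve | 4 | 6
bob | 2 | 40
After GROUP BY (3 rows):
parts.price | sum_qty
1 | 7
4 | 6
2 | 40
After ORDER BY (3 rows):
parts.price | sum_qty
2 | 40
1 | 7
4 | 6

== RESULT ==
parts.price | sum_qty
2 | 40
1 | 7
4 | 6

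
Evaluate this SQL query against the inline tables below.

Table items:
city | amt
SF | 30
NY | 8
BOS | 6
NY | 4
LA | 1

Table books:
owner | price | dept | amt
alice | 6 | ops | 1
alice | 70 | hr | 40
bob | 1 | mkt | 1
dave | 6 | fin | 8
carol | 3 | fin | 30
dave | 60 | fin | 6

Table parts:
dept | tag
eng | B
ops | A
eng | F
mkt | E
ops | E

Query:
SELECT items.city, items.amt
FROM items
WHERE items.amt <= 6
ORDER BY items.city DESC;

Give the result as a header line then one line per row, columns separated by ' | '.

After WHERE (3 rows):
items.city | items.amt
BOS | 6
NY | 4
LA | 1
After SELECT (3 rows):
items.city | items.amt
BOS | 6
NY | 4
LA | 1
After ORDER BY (3 rows):
items.city | items.amt
NY | 4
LA | 1
BOS | 6

== RESULT ==
items.city | items.amt
NY | 4
LA | 1
BOS | 6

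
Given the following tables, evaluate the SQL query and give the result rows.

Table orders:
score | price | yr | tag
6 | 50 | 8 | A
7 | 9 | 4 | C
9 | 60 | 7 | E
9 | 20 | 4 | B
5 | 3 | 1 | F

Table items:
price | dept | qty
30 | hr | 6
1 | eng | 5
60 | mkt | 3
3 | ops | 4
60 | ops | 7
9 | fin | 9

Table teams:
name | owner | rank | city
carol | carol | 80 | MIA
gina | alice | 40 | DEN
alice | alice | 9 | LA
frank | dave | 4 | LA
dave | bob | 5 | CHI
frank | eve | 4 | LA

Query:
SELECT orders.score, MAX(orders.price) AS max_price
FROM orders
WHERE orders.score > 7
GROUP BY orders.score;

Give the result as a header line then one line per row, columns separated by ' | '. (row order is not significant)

== RESULT ==
orders.score | max_price
9 | 60

Derivation:
After WHERE (2 rows):
orders.score | orders.price | orders.yr | orders.tag
9 | 60 | 7 | E
9 | 20 | 4 | B
After GROUP BY (1 rows):
orders.score | max_price
9 | 60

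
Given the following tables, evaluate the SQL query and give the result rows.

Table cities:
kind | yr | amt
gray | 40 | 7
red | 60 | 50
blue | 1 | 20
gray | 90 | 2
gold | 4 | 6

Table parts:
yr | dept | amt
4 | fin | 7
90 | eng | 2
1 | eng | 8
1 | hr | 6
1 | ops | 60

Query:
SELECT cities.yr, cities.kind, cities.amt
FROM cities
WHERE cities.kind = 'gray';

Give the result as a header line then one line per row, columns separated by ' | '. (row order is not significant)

== RESULT ==
cities.yr | cities.kind | cities.amt
40 | gray | 7
90 | gray | 2

Derivation:
After WHERE (2 rows):
cities.kind | cities.yr | cities.amt
gray | 40 | 7
gray | 90 | 2
After SELECT (2 rows):
cities.yr | cities.kind | cities.amt
40 | gray | 7
90 | gray | 2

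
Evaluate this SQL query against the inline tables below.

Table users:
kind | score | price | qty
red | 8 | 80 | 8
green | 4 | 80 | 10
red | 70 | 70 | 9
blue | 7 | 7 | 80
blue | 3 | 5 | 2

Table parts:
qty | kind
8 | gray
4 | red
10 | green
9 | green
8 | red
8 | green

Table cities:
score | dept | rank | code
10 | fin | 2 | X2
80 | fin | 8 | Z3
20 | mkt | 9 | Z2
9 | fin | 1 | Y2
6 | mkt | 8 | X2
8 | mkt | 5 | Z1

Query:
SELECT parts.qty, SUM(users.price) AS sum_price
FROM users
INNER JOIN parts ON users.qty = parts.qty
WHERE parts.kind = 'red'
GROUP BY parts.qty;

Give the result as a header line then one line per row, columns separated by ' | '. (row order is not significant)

After JOIN parts (5 rows):
users.kind | users.score | users.price | users.qty | parts.qty | parts.kind
red | 8 | 80 | 8 | 8 | gray
red | 8 | 80 | 8 | 8 | red
red | 8 | 80 | 8 | 8 | green
green | 4 | 80 | 10 | 10 | green
red | 70 | 70 | 9 | 9 | green
After WHERE (1 rows):
users.kind | users.score | users.price | users.qty | parts.qty | parts.kind
red | 8 | 80 | 8 | 8 | red
After GROUP BY (1 rows):
parts.qty | sum_price
8 | 80

== RESULT ==
parts.qty | sum_price
8 | 80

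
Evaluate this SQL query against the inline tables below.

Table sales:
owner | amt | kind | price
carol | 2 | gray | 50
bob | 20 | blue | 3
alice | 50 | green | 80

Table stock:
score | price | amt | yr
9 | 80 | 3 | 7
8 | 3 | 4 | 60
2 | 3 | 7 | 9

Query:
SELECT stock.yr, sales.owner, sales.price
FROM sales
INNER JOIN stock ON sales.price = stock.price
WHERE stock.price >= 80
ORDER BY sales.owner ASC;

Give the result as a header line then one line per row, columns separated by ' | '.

After JOIN stock (3 rows):
sales.owner | sales.amt | sales.kind | sales.price | stock.score | stock.price | stock.amt | stock.yr
bob | 20 | blue | 3 | 8 | 3 | 4 | 60
bob | 20 | blue | 3 | 2 | 3 | 7 | 9
alice | 50 | green | 80 | 9 | 80 | 3 | 7
After WHERE (1 rows):
sales.owner | sales.amt | sales.kind | sales.price | stock.score | stock.price | stock.amt | stock.yr
alice | 50 | green | 80 | 9 | 80 | 3 | 7
After SELECT (1 rows):
stock.yr | sales.owner | sales.price
7 | alice | 80
After ORDER BY (1 rows):
stock.yr | sales.owner | sales.price
7 | alice | 80

== RESULT ==
stock.yr | sales.owner | sales.price
7 | alice | 80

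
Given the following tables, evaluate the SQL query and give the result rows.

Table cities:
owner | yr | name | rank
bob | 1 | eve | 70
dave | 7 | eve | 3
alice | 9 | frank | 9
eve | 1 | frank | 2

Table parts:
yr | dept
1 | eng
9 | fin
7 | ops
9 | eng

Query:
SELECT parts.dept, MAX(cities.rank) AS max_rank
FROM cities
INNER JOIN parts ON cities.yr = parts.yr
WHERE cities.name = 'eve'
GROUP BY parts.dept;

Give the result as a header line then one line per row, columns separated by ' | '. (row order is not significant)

After JOIN parts (5 rows):
cities.owner | cities.yr | cities.name | cities.rank | parts.yr | parts.dept
bob | 1 | eve | 70 | 1 | eng
dave | 7 | eve | 3 | 7 | ops
alice | 9 | frank | 9 | 9 | fin
alice | 9 | frank | 9 | 9 | eng
eve | 1 | frank | 2 | 1 | eng
After WHERE (2 rows):
cities.owner | cities.yr | cities.name | cities.rank | parts.yr | parts.dept
bob | 1 | eve | 70 | 1 | eng
dave | 7 | eve | 3 | 7 | ops
After GROUP BY (2 rows):
parts.dept | max_rank
eng | 70
ops | 3

== RESULT ==
parts.dept | max_rank
eng | 70
ops | 3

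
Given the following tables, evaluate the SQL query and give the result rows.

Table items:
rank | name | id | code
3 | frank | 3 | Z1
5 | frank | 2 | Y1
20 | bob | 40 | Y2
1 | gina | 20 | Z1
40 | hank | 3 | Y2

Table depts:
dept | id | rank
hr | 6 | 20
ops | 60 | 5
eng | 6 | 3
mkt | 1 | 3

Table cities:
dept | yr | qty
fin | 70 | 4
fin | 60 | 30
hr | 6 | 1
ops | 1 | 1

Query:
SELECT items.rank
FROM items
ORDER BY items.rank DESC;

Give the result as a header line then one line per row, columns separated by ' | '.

== RESULT ==
items.rank
40
20
5
3
1

Derivation:
After SELECT (5 rows):
items.rank
3
5
20
1
40
After ORDER BY (5 rows):
items.rank
40
20
5
3
1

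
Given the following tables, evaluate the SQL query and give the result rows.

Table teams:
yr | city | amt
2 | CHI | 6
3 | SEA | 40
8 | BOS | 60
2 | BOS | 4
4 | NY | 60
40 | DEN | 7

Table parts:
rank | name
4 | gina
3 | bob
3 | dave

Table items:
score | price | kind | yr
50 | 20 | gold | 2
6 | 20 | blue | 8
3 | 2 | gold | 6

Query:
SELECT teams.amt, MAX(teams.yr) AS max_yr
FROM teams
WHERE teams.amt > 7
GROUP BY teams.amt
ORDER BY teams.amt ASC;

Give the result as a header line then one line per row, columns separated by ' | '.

== RESULT ==
teams.amt | max_yr
40 | 3
60 | 8

Derivation:
After WHERE (3 rows):
teams.yr | teams.city | teams.amt
3 | SEA | 40
8 | BOS | 60
4 | NY | 60
After GROUP BY (2 rows):
teams.amt | max_yr
40 | 3
60 | 8
After ORDER BY (2 rows):
teams.amt | max_yr
40 | 3
60 | 8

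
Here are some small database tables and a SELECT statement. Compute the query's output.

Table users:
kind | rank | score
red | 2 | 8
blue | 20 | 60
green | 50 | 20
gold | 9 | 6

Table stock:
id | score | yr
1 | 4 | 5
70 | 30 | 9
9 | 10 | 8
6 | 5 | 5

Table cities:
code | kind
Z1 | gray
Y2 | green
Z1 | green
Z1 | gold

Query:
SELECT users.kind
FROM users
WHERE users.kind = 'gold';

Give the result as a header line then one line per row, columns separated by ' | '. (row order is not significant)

== RESULT ==
users.kind
gold

Derivation:
After WHERE (1 rows):
users.kind | users.rank | users.score
gold | 9 | 6
After SELECT (1 rows):
users.kind
gold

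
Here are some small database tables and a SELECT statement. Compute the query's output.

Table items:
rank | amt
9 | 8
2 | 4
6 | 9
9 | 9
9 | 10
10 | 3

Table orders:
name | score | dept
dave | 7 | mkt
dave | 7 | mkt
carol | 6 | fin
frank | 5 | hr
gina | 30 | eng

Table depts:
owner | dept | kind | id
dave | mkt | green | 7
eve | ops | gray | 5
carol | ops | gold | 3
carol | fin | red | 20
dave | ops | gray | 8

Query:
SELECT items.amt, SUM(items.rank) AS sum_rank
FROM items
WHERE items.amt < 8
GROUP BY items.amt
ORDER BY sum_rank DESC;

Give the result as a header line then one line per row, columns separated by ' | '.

After WHERE (2 rows):
items.rank | items.amt
2 | 4
10 | 3
After GROUP BY (2 rows):
items.amt | sum_rank
4 | 2
3 | 10
After ORDER BY (2 rows):
items.amt | sum_rank
3 | 10
4 | 2

== RESULT ==
items.amt | sum_rank
3 | 10
4 | 2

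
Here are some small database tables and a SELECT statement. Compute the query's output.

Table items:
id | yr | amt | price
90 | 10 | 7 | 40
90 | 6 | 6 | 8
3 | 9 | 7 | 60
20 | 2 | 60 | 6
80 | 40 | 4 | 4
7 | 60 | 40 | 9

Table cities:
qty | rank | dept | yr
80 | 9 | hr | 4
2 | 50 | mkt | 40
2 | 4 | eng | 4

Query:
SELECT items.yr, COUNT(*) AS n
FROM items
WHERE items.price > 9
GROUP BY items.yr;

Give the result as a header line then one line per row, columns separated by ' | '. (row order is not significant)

== RESULT ==
items.yr | n
10 | 1
9 | 1

Derivation:
After WHERE (2 rows):
items.id | items.yr | items.amt | items.price
90 | 10 | 7 | 40
3 | 9 | 7 | 60
After GROUP BY (2 rows):
items.yr | n
10 | 1
9 | 1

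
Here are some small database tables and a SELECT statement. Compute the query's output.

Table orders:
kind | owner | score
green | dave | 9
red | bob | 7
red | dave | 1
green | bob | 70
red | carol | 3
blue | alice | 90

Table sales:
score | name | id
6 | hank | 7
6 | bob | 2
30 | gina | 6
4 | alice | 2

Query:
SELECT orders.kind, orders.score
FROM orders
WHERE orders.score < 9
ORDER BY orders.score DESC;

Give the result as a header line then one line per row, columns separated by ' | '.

== RESULT ==
orders.kind | orders.score
red | 7
red | 3
red | 1

Derivation:
After WHERE (3 rows):
orders.kind | orders.owner | orders.score
red | bob | 7
red | dave | 1
red | carol | 3
After SELECT (3 rows):
orders.kind | orders.score
red | 7
red | 1
red | 3
After ORDER BY (3 rows):
orders.kind | orders.score
red | 7
red | 3
red | 1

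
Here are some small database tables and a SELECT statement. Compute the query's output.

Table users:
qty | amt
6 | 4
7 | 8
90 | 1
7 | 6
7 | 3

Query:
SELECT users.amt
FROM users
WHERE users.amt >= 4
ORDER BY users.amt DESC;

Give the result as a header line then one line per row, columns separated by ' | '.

After WHERE (3 rows):
users.qty | users.amt
6 | 4
7 | 8
7 | 6
After SELECT (3 rows):
users.amt
4
8
6
After ORDER BY (3 rows):
users.amt
8
6
4

== RESULT ==
users.amt
8
6
4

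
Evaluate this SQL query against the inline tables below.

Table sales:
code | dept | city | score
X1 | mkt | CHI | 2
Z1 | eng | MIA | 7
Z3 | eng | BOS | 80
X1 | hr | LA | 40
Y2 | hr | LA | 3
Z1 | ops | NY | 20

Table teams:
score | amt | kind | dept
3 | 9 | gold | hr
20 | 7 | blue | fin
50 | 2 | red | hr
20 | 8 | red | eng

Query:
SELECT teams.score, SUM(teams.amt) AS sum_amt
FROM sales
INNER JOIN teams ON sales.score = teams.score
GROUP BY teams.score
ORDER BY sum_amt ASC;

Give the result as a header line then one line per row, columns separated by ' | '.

== RESULT ==
teams.score | sum_amt
3 | 9
20 | 15

Derivation:
After JOIN teams (3 rows):
sales.code | sales.dept | sales.city | sales.score | teams.score | teams.amt | teams.kind | teams.dept
Y2 | hr | LA | 3 | 3 | 9 | gold | hr
Z1 | ops | NY | 20 | 20 | 7 | blue | fin
Z1 | ops | NY | 20 | 20 | 8 | red | eng
After GROUP BY (2 rows):
teams.score | sum_amt
3 | 9
20 | 15
After ORDER BY (2 rows):
teams.score | sum_amt
3 | 9
20 | 15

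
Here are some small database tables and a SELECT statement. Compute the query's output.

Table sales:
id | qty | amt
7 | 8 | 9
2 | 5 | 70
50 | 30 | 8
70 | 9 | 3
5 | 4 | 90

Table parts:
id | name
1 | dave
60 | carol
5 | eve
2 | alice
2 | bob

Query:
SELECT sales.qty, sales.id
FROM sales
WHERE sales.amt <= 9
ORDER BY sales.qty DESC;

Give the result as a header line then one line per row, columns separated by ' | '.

After WHERE (3 rows):
sales.id | sales.qty | sales.amt
7 | 8 | 9
50 | 30 | 8
70 | 9 | 3
After SELECT (3 rows):
sales.qty | sales.id
8 | 7
30 | 50
9 | 70
After ORDER BY (3 rows):
sales.qty | sales.id
30 | 50
9 | 70
8 | 7

== RESULT ==
sales.qty | sales.id
30 | 50
9 | 70
8 | 7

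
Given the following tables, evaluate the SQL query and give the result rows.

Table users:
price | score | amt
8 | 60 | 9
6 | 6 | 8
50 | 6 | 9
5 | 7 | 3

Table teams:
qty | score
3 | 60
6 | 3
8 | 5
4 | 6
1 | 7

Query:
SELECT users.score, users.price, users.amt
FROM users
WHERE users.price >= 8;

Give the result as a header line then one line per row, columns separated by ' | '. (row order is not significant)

After WHERE (2 rows):
users.price | users.score | users.amt
8 | 60 | 9
50 | 6 | 9
After SELECT (2 rows):
users.score | users.price | users.amt
60 | 8 | 9
6 | 50 | 9

== RESULT ==
users.score | users.price | users.amt
60 | 8 | 9
6 | 50 | 9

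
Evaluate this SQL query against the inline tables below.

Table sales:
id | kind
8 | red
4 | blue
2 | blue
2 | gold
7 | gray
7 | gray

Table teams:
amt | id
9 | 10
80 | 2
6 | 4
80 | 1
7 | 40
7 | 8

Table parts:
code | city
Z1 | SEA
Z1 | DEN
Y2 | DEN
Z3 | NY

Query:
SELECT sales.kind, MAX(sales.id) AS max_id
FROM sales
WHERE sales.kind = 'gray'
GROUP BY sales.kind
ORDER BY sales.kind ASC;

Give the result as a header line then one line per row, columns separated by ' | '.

After WHERE (2 rows):
sales.id | sales.kind
7 | gray
7 | gray
After GROUP BY (1 rows):
sales.kind | max_id
gray | 7
After ORDER BY (1 rows):
sales.kind | max_id
gray | 7

== RESULT ==
sales.kind | max_id
gray | 7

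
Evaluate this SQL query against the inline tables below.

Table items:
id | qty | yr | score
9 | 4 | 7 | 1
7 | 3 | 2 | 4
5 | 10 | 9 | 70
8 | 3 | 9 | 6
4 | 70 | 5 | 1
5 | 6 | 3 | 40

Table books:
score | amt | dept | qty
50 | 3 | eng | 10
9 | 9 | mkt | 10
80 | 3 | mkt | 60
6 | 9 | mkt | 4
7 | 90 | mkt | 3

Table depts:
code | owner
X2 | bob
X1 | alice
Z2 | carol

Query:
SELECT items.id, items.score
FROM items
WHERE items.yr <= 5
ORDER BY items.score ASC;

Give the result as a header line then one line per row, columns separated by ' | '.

== RESULT ==
items.id | items.score
4 | 1
7 | 4
5 | 40

Derivation:
After WHERE (3 rows):
items.id | items.qty | items.yr | items.score
7 | 3 | 2 | 4
4 | 70 | 5 | 1
5 | 6 | 3 | 40
After SELECT (3 rows):
items.id | items.score
7 | 4
4 | 1
5 | 40
After ORDER BY (3 rows):
items.id | items.score
4 | 1
7 | 4
5 | 40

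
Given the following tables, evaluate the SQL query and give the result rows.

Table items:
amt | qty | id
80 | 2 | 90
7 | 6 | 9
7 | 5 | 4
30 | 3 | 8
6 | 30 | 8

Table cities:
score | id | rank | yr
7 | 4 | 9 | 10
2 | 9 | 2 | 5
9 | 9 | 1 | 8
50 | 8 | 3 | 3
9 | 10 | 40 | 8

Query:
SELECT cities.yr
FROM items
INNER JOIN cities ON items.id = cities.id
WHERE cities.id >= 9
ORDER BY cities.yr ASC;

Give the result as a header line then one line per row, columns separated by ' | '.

After JOIN cities (5 rows):
items.amt | items.qty | items.id | cities.score | cities.id | cities.rank | cities.yr
7 | 6 | 9 | 2 | 9 | 2 | 5
7 | 6 | 9 | 9 | 9 | 1 | 8
7 | 5 | 4 | 7 | 4 | 9 | 10
30 | 3 | 8 | 50 | 8 | 3 | 3
6 | 30 | 8 | 50 | 8 | 3 | 3
After WHERE (2 rows):
items.amt | items.qty | items.id | cities.score | cities.id | cities.rank | cities.yr
7 | 6 | 9 | 2 | 9 | 2 | 5
7 | 6 | 9 | 9 | 9 | 1 | 8
After SELECT (2 rows):
cities.yr
5
8
After ORDER BY (2 rows):
cities.yr
5
8

== RESULT ==
cities.yr
5
8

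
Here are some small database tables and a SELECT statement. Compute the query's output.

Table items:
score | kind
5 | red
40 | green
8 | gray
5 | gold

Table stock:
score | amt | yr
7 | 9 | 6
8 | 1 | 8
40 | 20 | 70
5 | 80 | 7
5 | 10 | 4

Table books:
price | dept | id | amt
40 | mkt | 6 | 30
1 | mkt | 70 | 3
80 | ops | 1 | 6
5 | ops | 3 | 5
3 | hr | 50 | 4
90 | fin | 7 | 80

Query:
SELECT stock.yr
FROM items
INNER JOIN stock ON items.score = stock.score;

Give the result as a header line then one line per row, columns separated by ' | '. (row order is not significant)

== RESULT ==
stock.yr
7
4
70
8
7
4

Derivation:
After JOIN stock (6 rows):
items.score | items.kind | stock.score | stock.amt | stock.yr
5 | red | 5 | 80 | 7
5 | red | 5 | 10 | 4
40 | green | 40 | 20 | 70
8 | gray | 8 | 1 | 8
5 | gold | 5 | 80 | 7
5 | gold | 5 | 10 | 4
After SELECT (6 rows):
stock.yr
7
4
70
8
7
4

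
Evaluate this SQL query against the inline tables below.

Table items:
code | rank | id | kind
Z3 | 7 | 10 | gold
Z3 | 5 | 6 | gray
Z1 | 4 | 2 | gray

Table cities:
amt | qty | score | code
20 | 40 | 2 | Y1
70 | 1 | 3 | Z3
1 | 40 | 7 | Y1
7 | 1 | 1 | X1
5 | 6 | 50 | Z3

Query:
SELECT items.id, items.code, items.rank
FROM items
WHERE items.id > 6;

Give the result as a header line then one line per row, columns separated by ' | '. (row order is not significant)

After WHERE (1 rows):
items.code | items.rank | items.id | items.kind
Z3 | 7 | 10 | gold
After SELECT (1 rows):
items.id | items.code | items.rank
10 | Z3 | 7

== RESULT ==
items.id | items.code | items.rank
10 | Z3 | 7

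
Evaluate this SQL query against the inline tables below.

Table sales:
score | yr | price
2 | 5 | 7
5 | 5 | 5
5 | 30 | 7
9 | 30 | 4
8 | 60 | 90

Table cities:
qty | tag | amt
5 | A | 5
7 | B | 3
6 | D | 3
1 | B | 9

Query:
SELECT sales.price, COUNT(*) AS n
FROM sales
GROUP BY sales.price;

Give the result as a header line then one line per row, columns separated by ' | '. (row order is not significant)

After GROUP BY (4 rows):
sales.price | n
7 | 2
5 | 1
4 | 1
90 | 1

== RESULT ==
sales.price | n
7 | 2
5 | 1
4 | 1
90 | 1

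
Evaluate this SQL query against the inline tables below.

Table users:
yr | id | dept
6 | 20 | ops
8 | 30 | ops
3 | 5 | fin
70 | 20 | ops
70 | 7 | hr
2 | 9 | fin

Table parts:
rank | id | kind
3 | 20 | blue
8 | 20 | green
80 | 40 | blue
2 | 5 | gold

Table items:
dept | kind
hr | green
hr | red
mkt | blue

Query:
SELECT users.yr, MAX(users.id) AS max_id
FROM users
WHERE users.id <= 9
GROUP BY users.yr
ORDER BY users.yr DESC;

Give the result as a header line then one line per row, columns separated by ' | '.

== RESULT ==
users.yr | max_id
70 | 7
3 | 5
2 | 9

Derivation:
After WHERE (3 rows):
users.yr | users.id | users.dept
3 | 5 | fin
70 | 7 | hr
2 | 9 | fin
After GROUP BY (3 rows):
users.yr | max_id
3 | 5
70 | 7
2 | 9
After ORDER BY (3 rows):
users.yr | max_id
70 | 7
3 | 5
2 | 9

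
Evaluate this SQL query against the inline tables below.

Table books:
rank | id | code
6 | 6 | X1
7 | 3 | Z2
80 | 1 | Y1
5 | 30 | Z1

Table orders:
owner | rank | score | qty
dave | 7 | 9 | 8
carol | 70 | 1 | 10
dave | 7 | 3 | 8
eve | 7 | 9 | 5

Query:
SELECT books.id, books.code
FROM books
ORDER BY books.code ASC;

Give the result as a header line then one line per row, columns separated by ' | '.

== RESULT ==
books.id | books.code
6 | X1
1 | Y1
30 | Z1
3 | Z2

Derivation:
After SELECT (4 rows):
books.id | books.code
6 | X1
3 | Z2
1 | Y1
30 | Z1
After ORDER BY (4 rows):
books.id | books.code
6 | X1
1 | Y1
30 | Z1
3 | Z2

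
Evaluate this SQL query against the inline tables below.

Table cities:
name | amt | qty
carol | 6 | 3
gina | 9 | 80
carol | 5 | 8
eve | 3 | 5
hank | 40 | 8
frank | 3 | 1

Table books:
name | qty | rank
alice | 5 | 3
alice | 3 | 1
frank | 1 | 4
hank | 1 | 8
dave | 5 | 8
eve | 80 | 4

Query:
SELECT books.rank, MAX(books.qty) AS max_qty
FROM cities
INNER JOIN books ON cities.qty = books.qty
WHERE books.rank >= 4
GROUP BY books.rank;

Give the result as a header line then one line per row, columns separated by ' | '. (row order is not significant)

After JOIN books (6 rows):
cities.name | cities.amt | cities.qty | books.name | books.qty | books.rank
carol | 6 | 3 | alice | 3 | 1
gina | 9 | 80 | eve | 80 | 4
eve | 3 | 5 | alice | 5 | 3
eve | 3 | 5 | dave | 5 | 8
frank | 3 | 1 | frank | 1 | 4
frank | 3 | 1 | hank | 1 | 8
After WHERE (4 rows):
cities.name | cities.amt | cities.qty | books.name | books.qty | books.rank
gina | 9 | 80 | eve | 80 | 4
eve | 3 | 5 | dave | 5 | 8
frank | 3 | 1 | frank | 1 | 4
frank | 3 | 1 | hank | 1 | 8
After GROUP BY (2 rows):
books.rank | max_qty
4 | 80
8 | 5

== RESULT ==
books.rank | max_qty
4 | 80
8 | 5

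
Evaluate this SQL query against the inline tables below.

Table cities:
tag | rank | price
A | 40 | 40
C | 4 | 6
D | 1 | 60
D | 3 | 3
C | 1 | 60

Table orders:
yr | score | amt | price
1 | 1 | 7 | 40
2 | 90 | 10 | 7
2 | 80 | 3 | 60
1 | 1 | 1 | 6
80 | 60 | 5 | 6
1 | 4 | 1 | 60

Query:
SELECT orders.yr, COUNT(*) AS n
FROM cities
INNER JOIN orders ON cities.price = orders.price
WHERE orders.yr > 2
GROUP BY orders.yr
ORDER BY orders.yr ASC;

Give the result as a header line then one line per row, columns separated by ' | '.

== RESULT ==
orders.yr | n
80 | 1

Derivation:
After JOIN orders (7 rows):
cities.tag | cities.rank | cities.price | orders.yr | orders.score | orders.amt | orders.price
A | 40 | 40 | 1 | 1 | 7 | 40
C | 4 | 6 | 1 | 1 | 1 | 6
C | 4 | 6 | 80 | 60 | 5 | 6
D | 1 | 60 | 2 | 80 | 3 | 60
D | 1 | 60 | 1 | 4 | 1 | 60
C | 1 | 60 | 2 | 80 | 3 | 60
C | 1 | 60 | 1 | 4 | 1 | 60
After WHERE (1 rows):
cities.tag | cities.rank | cities.price | orders.yr | orders.score | orders.amt | orders.price
C | 4 | 6 | 80 | 60 | 5 | 6
After GROUP BY (1 rows):
orders.yr | n
80 | 1
After ORDER BY (1 rows):
orders.yr | n
80 | 1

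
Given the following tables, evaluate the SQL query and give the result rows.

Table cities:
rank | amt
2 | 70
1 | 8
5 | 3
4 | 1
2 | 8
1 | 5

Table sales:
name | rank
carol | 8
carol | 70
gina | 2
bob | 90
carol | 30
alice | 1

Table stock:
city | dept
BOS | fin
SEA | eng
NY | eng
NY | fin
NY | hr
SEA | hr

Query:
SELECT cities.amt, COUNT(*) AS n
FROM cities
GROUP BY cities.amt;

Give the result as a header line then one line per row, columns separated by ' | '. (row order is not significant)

After GROUP BY (5 rows):
cities.amt | n
70 | 1
8 | 2
3 | 1
1 | 1
5 | 1

== RESULT ==
cities.amt | n
70 | 1
8 | 2
3 | 1
1 | 1
5 | 1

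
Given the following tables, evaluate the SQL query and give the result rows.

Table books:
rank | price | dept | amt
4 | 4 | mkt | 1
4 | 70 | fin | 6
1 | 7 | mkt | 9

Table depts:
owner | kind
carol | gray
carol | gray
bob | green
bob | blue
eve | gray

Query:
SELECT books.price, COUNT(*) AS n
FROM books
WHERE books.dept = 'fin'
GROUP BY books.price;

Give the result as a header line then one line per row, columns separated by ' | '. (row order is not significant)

== RESULT ==
books.price | n
70 | 1

Derivation:
After WHERE (1 rows):
books.rank | books.price | books.dept | books.amt
4 | 70 | fin | 6
After GROUP BY (1 rows):
books.price | n
70 | 1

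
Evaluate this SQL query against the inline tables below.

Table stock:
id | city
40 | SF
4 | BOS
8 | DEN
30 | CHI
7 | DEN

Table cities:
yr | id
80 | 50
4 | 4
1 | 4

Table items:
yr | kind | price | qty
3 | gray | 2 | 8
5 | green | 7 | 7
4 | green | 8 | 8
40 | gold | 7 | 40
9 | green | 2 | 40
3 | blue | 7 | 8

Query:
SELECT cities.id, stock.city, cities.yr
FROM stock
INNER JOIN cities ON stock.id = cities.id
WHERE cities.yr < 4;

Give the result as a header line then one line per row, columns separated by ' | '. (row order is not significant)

After JOIN cities (2 rows):
stock.id | stock.city | cities.yr | cities.id
4 | BOS | 4 | 4
4 | BOS | 1 | 4
After WHERE (1 rows):
stock.id | stock.city | cities.yr | cities.id
4 | BOS | 1 | 4
After SELECT (1 rows):
cities.id | stock.city | cities.yr
4 | BOS | 1

== RESULT ==
cities.id | stock.city | cities.yr
4 | BOS | 1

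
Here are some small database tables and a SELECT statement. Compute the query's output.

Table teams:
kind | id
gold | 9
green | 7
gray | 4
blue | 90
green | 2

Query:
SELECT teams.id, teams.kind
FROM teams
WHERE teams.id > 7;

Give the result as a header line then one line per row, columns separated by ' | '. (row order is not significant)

After WHERE (2 rows):
teams.kind | teams.id
gold | 9
blue | 90
After SELECT (2 rows):
teams.id | teams.kind
9 | gold
90 | blue

== RESULT ==
teams.id | teams.kind
9 | gold
90 | blue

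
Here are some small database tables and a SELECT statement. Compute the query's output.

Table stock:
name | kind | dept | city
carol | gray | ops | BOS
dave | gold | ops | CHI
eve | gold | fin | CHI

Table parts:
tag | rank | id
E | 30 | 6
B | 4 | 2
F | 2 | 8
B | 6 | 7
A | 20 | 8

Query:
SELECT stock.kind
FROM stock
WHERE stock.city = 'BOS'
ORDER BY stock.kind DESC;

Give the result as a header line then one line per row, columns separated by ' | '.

== RESULT ==
stock.kind
gray

Derivation:
After WHERE (1 rows):
stock.name | stock.kind | stock.dept | stock.city
carol | gray | ops | BOS
After SELECT (1 rows):
stock.kind
gray
After ORDER BY (1 rows):
stock.kind
gray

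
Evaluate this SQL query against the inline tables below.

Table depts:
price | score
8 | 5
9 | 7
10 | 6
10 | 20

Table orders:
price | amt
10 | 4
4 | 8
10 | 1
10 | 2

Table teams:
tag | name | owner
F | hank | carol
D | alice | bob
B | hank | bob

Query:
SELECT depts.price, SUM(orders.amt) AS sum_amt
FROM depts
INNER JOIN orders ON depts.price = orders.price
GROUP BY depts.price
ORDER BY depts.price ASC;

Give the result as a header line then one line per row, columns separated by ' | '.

== RESULT ==
depts.price | sum_amt
10 | 14

Derivation:
After JOIN orders (6 rows):
depts.price | depts.score | orders.price | orders.amt
10 | 6 | 10 | 4
10 | 6 | 10 | 1
10 | 6 | 10 | 2
10 | 20 | 10 | 4
10 | 20 | 10 | 1
10 | 20 | 10 | 2
After GROUP BY (1 rows):
depts.price | sum_amt
10 | 14
After ORDER BY (1 rows):
depts.price | sum_amt
10 | 14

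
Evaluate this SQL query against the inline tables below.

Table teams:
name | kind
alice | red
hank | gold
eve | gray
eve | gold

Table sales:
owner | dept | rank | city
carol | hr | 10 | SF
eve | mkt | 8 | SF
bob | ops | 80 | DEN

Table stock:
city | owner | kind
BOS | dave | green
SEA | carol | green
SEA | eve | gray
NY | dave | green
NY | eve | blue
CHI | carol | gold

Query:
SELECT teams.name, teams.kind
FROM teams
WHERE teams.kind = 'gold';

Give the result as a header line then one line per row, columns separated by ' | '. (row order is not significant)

After WHERE (2 rows):
teams.name | teams.kind
hank | gold
eve | gold
After SELECT (2 rows):
teams.name | teams.kind
hank | gold
eve | gold

== RESULT ==
teams.name | teams.kind
hank | gold
eve | gold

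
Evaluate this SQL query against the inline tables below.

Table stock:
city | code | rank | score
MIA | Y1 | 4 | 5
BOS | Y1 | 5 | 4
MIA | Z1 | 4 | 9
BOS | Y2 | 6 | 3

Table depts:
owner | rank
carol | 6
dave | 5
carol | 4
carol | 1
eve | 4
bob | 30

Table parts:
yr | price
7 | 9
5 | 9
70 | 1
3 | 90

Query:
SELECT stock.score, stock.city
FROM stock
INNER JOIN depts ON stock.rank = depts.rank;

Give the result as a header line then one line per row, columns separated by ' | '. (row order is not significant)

== RESULT ==
stock.score | stock.city
5 | MIA
5 | MIA
4 | BOS
9 | MIA
9 | MIA
3 | BOS

Derivation:
After JOIN depts (6 rows):
stock.city | stock.code | stock.rank | stock.score | depts.owner | depts.rank
MIA | Y1 | 4 | 5 | carol | 4
MIA | Y1 | 4 | 5 | eve | 4
BOS | Y1 | 5 | 4 | dave | 5
MIA | Z1 | 4 | 9 | carol | 4
MIA | Z1 | 4 | 9 | eve | 4
BOS | Y2 | 6 | 3 | carol | 6
After SELECT (6 rows):
stock.score | stock.city
5 | MIA
5 | MIA
4 | BOS
9 | MIA
9 | MIA
3 | BOS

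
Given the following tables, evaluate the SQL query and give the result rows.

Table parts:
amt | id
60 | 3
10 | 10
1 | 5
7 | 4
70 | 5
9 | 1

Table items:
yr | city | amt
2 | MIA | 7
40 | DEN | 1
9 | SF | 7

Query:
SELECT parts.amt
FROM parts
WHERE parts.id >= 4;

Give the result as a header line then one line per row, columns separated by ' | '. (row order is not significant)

After WHERE (4 rows):
parts.amt | parts.id
10 | 10
1 | 5
7 | 4
70 | 5
After SELECT (4 rows):
parts.amt
10
1
7
70

== RESULT ==
parts.amt
10
1
7
70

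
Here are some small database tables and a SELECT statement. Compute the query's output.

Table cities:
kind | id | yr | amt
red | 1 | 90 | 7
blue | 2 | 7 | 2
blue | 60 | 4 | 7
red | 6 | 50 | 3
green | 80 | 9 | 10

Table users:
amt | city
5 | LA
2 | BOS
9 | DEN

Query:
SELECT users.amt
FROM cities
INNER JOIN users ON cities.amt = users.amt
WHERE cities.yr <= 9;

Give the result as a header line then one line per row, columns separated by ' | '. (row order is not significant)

After JOIN users (1 rows):
cities.kind | cities.id | cities.yr | cities.amt | users.amt | users.city
blue | 2 | 7 | 2 | 2 | BOS
After WHERE (1 rows):
cities.kind | cities.id | cities.yr | cities.amt | users.amt | users.city
blue | 2 | 7 | 2 | 2 | BOS
After SELECT (1 rows):
users.amt
2

== RESULT ==
users.amt
2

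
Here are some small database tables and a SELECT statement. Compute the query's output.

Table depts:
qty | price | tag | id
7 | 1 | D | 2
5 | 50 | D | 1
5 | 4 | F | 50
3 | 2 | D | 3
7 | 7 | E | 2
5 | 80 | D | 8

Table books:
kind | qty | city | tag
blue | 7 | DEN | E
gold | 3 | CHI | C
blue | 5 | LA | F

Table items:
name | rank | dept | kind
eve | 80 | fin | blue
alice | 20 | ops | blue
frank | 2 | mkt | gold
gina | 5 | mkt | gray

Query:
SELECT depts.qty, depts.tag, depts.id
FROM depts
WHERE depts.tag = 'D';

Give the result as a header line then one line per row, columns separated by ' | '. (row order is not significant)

== RESULT ==
depts.qty | depts.tag | depts.id
7 | D | 2
5 | D | 1
3 | D | 3
5 | D | 8

Derivation:
After WHERE (4 rows):
depts.qty | depts.price | depts.tag | depts.id
7 | 1 | D | 2
5 | 50 | D | 1
3 | 2 | D | 3
5 | 80 | D | 8
After SELECT (4 rows):
depts.qty | depts.tag | depts.id
7 | D | 2
5 | D | 1
3 | D | 3
5 | D | 8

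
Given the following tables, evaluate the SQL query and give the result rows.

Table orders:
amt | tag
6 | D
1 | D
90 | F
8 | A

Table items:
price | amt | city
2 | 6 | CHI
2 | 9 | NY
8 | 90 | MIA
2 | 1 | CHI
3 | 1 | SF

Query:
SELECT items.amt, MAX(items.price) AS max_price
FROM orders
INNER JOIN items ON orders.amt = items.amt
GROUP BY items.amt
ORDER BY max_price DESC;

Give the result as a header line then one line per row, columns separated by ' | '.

After JOIN items (4 rows):
orders.amt | orders.tag | items.price | items.amt | items.city
6 | D | 2 | 6 | CHI
1 | D | 2 | 1 | CHI
1 | D | 3 | 1 | SF
90 | F | 8 | 90 | MIA
After GROUP BY (3 rows):
items.amt | max_price
6 | 2
1 | 3
90 | 8
After ORDER BY (3 rows):
items.amt | max_price
90 | 8
1 | 3
6 | 2

== RESULT ==
items.amt | max_price
90 | 8
1 | 3
6 | 2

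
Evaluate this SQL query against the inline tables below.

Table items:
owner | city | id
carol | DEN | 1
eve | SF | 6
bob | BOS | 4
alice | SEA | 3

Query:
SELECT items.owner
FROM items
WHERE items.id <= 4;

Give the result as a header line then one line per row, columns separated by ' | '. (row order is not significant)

After WHERE (3 rows):
items.owner | items.city | items.id
carol | DEN | 1
bob | BOS | 4
alice | SEA | 3
After SELECT (3 rows):
items.owner
carol
bob
alice

== RESULT ==
items.owner
carol
bob
alice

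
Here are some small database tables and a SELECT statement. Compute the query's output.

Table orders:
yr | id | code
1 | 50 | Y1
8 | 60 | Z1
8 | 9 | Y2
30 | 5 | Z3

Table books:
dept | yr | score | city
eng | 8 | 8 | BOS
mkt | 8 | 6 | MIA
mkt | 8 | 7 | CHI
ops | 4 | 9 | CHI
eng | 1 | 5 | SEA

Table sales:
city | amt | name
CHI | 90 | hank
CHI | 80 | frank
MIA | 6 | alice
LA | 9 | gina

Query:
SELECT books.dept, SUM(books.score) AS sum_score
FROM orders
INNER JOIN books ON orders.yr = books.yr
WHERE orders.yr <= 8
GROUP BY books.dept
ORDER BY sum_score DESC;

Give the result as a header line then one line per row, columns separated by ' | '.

After JOIN books (7 rows):
orders.yr | orders.id | orders.code | books.dept | books.yr | books.score | books.city
1 | 50 | Y1 | eng | 1 | 5 | SEA
8 | 60 | Z1 | eng | 8 | 8 | BOS
8 | 60 | Z1 | mkt | 8 | 6 | MIA
8 | 60 | Z1 | mkt | 8 | 7 | CHI
8 | 9 | Y2 | eng | 8 | 8 | BOS
8 | 9 | Y2 | mkt | 8 | 6 | MIA
8 | 9 | Y2 | mkt | 8 | 7 | CHI
After WHERE (7 rows):
orders.yr | orders.id | orders.code | books.dept | books.yr | books.score | books.city
1 | 50 | Y1 | eng | 1 | 5 | SEA
8 | 60 | Z1 | eng | 8 | 8 | BOS
8 | 60 | Z1 | mkt | 8 | 6 | MIA
8 | 60 | Z1 | mkt | 8 | 7 | CHI
8 | 9 | Y2 | eng | 8 | 8 | BOS
8 | 9 | Y2 | mkt | 8 | 6 | MIA
8 | 9 | Y2 | mkt | 8 | 7 | CHI
After GROUP BY (2 rows):
books.dept | sum_score
eng | 21
mkt | 26
After ORDER BY (2 rows):
books.dept | sum_score
mkt | 26
eng | 21

== RESULT ==
books.dept | sum_score
mkt | 26
eng | 21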